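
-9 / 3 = -3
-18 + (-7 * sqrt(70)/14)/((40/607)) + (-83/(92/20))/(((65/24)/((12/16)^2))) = -607 * sqrt(70)/80-13005/598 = -85.23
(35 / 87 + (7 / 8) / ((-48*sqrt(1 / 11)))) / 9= 35 / 783-7*sqrt(11) / 3456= 0.04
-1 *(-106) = 106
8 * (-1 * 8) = -64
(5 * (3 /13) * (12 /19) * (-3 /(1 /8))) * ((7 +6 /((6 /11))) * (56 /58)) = -2177280 /7163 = -303.96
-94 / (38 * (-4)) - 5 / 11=137 / 836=0.16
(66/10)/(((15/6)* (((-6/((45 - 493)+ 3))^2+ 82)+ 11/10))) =348524/10970609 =0.03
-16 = -16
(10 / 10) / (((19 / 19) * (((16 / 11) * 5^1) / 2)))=11 / 40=0.28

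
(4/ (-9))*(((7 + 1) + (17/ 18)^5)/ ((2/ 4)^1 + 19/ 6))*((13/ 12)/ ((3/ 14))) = -1504812491/ 280600848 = -5.36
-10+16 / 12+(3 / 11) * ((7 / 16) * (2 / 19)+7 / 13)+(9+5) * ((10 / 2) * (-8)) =-3370111 / 5928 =-568.51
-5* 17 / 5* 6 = -102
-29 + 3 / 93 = -898 / 31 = -28.97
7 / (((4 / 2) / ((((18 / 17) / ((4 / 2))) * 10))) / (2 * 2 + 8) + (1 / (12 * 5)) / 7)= 6615 / 32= 206.72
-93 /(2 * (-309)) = 31 /206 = 0.15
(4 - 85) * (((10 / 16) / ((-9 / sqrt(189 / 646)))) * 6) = 18.26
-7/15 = -0.47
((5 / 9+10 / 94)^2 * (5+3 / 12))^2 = 18823840000 / 3557287449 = 5.29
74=74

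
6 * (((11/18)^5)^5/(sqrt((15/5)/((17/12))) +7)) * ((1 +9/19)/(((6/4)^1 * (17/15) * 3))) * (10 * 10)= 663625739032537797506210287375/5699602600489241150356392827682816- 94803677004648256786601469625 * sqrt(17)/16148874034719516592676446345101312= 0.00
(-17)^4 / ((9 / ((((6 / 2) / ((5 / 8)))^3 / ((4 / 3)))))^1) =96216192 / 125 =769729.54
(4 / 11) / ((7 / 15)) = 60 / 77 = 0.78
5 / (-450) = -1 / 90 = -0.01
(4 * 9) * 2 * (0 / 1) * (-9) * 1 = 0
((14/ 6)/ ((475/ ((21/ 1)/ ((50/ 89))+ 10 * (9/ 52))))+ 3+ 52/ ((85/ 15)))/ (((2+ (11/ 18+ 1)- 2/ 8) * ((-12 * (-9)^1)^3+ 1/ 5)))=61502832/ 21053727462625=0.00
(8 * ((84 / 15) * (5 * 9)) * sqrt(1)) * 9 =18144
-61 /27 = -2.26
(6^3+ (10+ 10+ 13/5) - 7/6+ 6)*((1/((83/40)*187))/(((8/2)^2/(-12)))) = -7303/15521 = -0.47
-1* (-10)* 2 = 20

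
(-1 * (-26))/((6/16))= 208/3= 69.33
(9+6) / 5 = 3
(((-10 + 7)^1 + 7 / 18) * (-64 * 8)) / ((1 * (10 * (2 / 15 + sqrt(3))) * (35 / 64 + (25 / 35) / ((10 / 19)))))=-5390336 / 1717089 + 13475840 * sqrt(3) / 572363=37.64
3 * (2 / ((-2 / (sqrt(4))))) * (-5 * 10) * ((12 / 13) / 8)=450 / 13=34.62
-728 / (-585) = 56 / 45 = 1.24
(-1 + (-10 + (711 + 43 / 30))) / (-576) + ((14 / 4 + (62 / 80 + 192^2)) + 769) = 650351069 / 17280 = 37636.06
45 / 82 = 0.55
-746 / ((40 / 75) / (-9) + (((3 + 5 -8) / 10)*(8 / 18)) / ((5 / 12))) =50355 / 4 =12588.75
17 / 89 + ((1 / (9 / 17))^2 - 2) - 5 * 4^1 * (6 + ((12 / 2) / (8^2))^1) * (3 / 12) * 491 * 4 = -59838.87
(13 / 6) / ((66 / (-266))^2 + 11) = 229957 / 1174008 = 0.20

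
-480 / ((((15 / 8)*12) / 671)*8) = -5368 / 3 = -1789.33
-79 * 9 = -711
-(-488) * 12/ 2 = 2928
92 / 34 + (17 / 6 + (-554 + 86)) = -462.46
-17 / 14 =-1.21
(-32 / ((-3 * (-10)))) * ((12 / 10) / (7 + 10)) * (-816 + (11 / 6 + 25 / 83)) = 1296976 / 21165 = 61.28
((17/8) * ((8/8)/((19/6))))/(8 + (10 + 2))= 51/1520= 0.03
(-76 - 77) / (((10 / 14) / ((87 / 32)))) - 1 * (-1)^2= -93337 / 160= -583.36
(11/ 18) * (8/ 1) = 44/ 9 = 4.89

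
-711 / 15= -237 / 5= -47.40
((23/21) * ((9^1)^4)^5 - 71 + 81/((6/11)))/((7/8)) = 745670148155491637468/49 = 15217758125622278315.67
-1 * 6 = -6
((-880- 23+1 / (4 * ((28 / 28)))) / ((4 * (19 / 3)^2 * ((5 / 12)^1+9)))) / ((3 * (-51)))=10833 / 2773924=0.00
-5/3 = -1.67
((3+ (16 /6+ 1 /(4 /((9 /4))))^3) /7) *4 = 4055651 /193536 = 20.96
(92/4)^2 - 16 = 513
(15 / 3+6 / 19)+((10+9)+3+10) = 709 / 19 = 37.32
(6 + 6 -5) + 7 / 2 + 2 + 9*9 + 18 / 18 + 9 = 207 / 2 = 103.50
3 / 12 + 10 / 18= 29 / 36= 0.81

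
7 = 7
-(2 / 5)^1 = -2 / 5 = -0.40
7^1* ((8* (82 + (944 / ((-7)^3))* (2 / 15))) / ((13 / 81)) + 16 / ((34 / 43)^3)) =449254699546 / 15647905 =28710.21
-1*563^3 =-178453547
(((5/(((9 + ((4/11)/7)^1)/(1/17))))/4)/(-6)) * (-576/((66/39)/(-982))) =-5361720/11849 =-452.50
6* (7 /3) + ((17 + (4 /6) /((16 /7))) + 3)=823 /24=34.29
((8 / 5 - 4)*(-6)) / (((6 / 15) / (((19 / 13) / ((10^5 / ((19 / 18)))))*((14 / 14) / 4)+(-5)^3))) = -11699999639 / 2600000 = -4500.00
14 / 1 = 14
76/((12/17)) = 323/3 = 107.67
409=409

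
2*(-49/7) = -14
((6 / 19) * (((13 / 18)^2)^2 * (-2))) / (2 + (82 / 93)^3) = -850860751 / 13297464792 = -0.06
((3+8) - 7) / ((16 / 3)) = 3 / 4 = 0.75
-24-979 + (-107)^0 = -1002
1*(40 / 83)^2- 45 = -308405 / 6889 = -44.77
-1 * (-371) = 371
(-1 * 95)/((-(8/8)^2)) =95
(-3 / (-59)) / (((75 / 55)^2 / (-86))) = -10406 / 4425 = -2.35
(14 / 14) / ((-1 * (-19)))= 1 / 19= 0.05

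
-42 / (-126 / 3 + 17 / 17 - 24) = 42 / 65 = 0.65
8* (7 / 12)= 14 / 3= 4.67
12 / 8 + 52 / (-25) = -29 / 50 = -0.58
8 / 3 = 2.67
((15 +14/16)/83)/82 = 127/54448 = 0.00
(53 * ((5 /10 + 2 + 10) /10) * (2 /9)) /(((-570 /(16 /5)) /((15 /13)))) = -212 /2223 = -0.10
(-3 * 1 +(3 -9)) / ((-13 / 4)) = 36 / 13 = 2.77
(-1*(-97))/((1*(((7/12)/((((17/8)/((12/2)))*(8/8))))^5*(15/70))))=137726129/3687936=37.35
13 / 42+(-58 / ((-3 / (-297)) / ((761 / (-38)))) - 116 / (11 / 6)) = 1008839231 / 8778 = 114928.14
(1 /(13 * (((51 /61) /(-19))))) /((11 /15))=-5795 /2431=-2.38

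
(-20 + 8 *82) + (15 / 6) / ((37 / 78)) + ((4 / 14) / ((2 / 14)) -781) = -137.73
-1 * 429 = -429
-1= -1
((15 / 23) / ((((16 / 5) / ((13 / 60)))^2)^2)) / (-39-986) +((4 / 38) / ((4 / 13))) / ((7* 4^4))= 54226094507 / 284064523223040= 0.00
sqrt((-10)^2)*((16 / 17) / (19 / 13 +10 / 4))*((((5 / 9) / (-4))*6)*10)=-104000 / 5253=-19.80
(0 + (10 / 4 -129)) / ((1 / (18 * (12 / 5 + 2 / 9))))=-29854 / 5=-5970.80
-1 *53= -53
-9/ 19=-0.47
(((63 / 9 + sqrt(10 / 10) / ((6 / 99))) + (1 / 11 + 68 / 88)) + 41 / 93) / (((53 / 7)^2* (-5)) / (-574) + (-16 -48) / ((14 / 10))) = -142739450 / 260192889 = -0.55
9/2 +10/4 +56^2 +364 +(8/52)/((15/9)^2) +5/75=3419444/975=3507.12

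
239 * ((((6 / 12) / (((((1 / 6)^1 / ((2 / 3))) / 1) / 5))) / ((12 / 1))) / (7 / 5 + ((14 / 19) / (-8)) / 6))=454100 / 3157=143.84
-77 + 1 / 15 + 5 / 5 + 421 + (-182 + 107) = 4051 / 15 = 270.07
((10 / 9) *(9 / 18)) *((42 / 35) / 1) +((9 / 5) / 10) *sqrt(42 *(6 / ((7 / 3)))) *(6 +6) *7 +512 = 2268 *sqrt(3) / 25 +1538 / 3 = 669.80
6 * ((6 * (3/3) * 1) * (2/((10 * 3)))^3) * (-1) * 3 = -4/125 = -0.03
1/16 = 0.06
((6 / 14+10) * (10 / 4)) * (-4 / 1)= -730 / 7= -104.29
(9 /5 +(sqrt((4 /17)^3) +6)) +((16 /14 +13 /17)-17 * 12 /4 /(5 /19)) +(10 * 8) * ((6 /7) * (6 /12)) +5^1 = -17232 /119 +8 * sqrt(17) /289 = -144.69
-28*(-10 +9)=28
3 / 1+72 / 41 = 195 / 41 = 4.76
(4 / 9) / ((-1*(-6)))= 2 / 27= 0.07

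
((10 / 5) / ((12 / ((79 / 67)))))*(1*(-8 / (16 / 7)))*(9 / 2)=-1659 / 536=-3.10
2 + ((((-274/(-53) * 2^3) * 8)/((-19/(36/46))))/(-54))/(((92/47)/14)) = 6080890/1598109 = 3.81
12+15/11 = 147/11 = 13.36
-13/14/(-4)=13/56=0.23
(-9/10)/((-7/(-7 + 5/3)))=-24/35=-0.69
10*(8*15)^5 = 248832000000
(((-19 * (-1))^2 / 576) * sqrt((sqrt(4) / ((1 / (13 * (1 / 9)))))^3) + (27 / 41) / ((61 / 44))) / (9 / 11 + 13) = 3267 / 95038 + 2717 * sqrt(26) / 62208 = 0.26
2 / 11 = 0.18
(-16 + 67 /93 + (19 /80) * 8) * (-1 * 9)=37329 /310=120.42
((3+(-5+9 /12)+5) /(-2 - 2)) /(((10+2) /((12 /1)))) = -15 /16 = -0.94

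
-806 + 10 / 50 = -4029 / 5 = -805.80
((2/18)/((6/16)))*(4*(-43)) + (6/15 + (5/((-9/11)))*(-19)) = 65.55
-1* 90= -90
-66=-66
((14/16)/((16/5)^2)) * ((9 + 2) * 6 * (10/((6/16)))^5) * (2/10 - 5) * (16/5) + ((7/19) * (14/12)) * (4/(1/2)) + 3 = -599244796697/513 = -1168118512.08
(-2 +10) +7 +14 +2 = 31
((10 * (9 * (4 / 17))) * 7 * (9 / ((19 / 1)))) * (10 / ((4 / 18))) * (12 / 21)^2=1031.76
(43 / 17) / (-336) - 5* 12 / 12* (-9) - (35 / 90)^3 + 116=223378493 / 1388016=160.93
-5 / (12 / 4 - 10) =5 / 7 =0.71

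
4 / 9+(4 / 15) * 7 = 104 / 45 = 2.31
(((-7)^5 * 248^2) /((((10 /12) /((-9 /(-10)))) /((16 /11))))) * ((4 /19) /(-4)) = 446557418496 /5225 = 85465534.64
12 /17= 0.71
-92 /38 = -46 /19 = -2.42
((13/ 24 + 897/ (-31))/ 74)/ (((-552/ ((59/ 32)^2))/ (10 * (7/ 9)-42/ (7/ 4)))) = -5368137125/ 140041322496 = -0.04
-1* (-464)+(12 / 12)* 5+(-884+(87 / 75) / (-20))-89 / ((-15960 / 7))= -23656081 / 57000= -415.02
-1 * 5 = -5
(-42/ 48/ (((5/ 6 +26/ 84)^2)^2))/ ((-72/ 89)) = 1495823/ 2359296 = 0.63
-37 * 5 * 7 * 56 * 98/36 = -1776740/9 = -197415.56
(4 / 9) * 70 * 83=23240 / 9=2582.22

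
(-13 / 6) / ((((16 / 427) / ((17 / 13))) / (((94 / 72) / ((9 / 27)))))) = -341173 / 1152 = -296.16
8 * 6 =48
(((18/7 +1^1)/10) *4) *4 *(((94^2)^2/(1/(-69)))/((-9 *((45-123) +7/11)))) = -44212296.32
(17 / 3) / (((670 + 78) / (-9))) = -3 / 44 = -0.07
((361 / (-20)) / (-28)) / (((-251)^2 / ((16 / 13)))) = 361 / 28665455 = 0.00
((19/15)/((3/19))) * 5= 361/9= 40.11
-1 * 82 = -82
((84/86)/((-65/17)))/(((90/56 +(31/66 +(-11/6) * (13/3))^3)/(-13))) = -19398217608/2430060837175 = -0.01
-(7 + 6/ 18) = -7.33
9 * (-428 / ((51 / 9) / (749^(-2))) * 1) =-108 / 89131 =-0.00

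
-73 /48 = -1.52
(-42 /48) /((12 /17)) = -119 /96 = -1.24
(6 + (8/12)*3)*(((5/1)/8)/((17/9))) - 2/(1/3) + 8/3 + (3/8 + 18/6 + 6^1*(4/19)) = 30635/7752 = 3.95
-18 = -18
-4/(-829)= 4/829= 0.00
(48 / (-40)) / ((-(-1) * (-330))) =1 / 275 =0.00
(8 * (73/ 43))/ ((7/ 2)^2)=2336/ 2107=1.11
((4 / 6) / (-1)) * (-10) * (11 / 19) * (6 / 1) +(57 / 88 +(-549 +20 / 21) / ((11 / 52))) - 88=-93221129 / 35112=-2654.96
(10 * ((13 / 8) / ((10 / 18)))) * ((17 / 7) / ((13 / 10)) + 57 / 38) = 98.52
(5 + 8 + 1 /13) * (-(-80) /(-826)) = -6800 /5369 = -1.27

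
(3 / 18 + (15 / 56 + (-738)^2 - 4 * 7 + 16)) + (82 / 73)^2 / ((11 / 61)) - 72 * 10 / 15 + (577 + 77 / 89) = 477825235752523 / 876471288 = 545169.30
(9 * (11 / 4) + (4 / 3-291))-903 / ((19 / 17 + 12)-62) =-819179 / 3324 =-246.44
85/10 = 17/2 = 8.50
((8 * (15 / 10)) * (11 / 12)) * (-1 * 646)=-7106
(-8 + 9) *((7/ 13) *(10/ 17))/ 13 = 70/ 2873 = 0.02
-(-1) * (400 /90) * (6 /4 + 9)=140 /3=46.67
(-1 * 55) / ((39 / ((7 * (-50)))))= 19250 / 39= 493.59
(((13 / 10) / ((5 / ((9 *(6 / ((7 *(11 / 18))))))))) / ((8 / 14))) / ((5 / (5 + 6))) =3159 / 250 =12.64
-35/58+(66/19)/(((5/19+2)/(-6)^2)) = 54.65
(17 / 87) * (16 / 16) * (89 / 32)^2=134657 / 89088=1.51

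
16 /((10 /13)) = 104 /5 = 20.80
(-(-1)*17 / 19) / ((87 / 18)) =102 / 551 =0.19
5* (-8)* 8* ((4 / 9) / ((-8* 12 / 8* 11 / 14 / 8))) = 35840 / 297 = 120.67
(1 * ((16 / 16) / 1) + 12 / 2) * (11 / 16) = 77 / 16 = 4.81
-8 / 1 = -8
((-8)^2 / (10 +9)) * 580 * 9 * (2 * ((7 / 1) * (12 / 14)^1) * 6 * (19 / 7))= 24053760 / 7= 3436251.43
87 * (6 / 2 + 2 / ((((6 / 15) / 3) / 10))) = 13311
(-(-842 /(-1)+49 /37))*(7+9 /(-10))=-1903383 /370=-5144.28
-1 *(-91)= 91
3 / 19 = 0.16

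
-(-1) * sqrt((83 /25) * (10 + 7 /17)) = sqrt(249747) /85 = 5.88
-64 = -64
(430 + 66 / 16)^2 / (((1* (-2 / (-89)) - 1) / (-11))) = 11808432691 / 5568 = 2120767.37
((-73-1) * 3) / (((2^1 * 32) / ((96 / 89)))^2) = -999 / 15842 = -0.06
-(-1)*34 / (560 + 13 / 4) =136 / 2253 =0.06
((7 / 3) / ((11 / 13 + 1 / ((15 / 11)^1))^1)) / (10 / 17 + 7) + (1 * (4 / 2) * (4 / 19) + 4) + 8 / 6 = 213857 / 35948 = 5.95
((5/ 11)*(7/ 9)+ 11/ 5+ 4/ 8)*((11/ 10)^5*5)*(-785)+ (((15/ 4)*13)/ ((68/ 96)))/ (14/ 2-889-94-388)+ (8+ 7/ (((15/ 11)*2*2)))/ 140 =-19302.15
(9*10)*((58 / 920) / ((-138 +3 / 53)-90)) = -4611 / 185242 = -0.02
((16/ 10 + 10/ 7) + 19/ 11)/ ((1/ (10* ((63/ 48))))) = 5493/ 88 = 62.42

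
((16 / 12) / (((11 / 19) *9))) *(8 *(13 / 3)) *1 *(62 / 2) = 245024 / 891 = 275.00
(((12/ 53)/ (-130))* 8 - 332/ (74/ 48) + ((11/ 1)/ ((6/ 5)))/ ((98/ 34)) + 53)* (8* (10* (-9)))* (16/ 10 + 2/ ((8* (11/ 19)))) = 15999235464078/ 68703635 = 232873.20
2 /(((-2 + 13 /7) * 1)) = -14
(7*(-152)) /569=-1064 /569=-1.87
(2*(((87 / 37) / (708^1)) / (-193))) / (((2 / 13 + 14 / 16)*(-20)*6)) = 0.00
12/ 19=0.63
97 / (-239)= -0.41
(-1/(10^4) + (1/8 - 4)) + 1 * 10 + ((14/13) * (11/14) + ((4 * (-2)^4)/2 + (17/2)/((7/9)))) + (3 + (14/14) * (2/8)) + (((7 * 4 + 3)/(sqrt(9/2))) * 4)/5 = 124 * sqrt(2)/15 + 48366159/910000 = 64.84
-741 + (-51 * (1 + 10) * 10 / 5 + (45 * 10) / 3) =-1713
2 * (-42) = -84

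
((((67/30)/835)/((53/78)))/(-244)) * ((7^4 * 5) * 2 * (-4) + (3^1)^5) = 83439187/53991100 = 1.55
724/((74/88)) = 31856/37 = 860.97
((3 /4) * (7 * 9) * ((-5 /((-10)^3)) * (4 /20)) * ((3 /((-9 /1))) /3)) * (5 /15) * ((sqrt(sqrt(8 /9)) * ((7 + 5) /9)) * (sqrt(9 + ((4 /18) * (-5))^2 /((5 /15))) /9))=-49 * 2^(3 /4) * sqrt(7) /243000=-0.00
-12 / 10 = -6 / 5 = -1.20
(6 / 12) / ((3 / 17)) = 2.83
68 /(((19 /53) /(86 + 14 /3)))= 980288 /57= 17198.04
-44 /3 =-14.67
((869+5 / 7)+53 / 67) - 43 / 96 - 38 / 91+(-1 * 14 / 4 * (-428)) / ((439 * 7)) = 223580922899 / 256951968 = 870.13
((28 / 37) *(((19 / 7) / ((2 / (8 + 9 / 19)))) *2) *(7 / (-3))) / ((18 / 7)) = -15778 / 999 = -15.79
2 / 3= 0.67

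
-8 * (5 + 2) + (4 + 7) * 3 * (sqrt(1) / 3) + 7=-38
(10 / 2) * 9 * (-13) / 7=-585 / 7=-83.57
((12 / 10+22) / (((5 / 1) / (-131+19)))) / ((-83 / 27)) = 350784 / 2075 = 169.05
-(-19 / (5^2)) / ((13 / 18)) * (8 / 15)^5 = 1245184 / 27421875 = 0.05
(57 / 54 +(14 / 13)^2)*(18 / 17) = 6739 / 2873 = 2.35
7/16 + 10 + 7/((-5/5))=55/16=3.44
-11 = -11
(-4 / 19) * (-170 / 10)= 3.58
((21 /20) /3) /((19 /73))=511 /380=1.34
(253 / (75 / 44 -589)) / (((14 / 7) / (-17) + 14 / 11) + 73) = -0.01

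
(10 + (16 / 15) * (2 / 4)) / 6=79 / 45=1.76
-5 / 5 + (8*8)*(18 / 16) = 71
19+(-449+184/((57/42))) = -5594/19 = -294.42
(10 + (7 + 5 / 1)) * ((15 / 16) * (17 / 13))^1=2805 / 104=26.97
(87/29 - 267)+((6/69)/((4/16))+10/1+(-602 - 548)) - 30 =-32974/23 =-1433.65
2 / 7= 0.29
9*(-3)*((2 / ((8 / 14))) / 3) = -63 / 2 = -31.50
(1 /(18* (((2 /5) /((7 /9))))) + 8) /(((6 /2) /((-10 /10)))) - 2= -4571 /972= -4.70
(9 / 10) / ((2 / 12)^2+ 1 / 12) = 81 / 10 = 8.10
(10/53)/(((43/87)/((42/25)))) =7308/11395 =0.64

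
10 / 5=2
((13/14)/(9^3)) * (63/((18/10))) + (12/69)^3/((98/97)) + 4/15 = 1375367387/4346174070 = 0.32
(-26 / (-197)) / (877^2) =26 / 151518413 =0.00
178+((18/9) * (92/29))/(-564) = 727796/4089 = 177.99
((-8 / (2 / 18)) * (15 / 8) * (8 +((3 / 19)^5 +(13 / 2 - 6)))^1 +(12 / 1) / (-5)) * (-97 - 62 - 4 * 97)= 15574725776697 / 24760990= 629002.55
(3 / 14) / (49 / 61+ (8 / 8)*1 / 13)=2379 / 9772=0.24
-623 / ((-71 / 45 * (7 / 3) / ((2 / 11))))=24030 / 781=30.77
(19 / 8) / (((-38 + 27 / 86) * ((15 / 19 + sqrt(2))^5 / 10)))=649608707425817625 / 196558111276029874 - 461028146299541465 * sqrt(2) / 196558111276029874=-0.01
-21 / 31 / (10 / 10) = -21 / 31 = -0.68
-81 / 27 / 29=-3 / 29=-0.10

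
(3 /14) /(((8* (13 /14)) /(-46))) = -69 /52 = -1.33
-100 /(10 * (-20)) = 1 /2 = 0.50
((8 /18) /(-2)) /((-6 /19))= 19 /27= 0.70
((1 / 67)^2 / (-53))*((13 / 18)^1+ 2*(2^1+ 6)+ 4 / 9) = -103 / 1427502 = -0.00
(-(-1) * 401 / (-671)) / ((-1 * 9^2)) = 401 / 54351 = 0.01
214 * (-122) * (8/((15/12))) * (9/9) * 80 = -13367296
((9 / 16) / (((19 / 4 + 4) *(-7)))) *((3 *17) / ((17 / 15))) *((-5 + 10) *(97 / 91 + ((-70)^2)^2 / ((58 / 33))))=-14600662214265 / 517244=-28227803.93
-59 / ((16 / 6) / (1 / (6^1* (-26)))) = 59 / 416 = 0.14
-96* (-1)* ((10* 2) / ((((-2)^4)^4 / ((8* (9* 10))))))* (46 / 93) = 5175 / 496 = 10.43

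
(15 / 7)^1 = 15 / 7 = 2.14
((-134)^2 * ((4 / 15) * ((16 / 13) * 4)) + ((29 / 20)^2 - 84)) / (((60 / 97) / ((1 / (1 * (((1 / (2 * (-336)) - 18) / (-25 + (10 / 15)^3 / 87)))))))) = 14610387198030197 / 277054566750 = 52734.69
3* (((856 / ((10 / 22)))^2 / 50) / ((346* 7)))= 66495792 / 756875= 87.86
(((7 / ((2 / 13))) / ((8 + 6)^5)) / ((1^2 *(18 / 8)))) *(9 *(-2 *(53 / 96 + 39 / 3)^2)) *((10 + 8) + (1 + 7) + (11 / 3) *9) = -1298224967 / 177020928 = -7.33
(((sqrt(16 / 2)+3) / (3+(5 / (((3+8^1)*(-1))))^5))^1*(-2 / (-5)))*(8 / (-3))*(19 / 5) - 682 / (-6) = 986340047 / 9000525 - 24479752*sqrt(2) / 9000525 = 105.74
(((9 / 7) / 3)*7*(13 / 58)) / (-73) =-39 / 4234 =-0.01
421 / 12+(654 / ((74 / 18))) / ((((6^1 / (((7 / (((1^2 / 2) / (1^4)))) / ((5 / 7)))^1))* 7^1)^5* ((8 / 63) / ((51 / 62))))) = 4980076123 / 86025000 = 57.89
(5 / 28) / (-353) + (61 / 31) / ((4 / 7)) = 527481 / 153202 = 3.44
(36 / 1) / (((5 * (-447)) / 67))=-804 / 745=-1.08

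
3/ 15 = 1/ 5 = 0.20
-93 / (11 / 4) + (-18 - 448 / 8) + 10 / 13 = -15308 / 143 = -107.05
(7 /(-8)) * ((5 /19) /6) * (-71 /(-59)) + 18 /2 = 481787 /53808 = 8.95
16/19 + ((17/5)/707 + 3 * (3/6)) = 315261/134330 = 2.35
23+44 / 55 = 119 / 5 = 23.80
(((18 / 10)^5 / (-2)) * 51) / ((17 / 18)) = -1594323 / 3125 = -510.18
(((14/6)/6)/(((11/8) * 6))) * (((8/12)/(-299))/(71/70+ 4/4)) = -1960/37563669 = -0.00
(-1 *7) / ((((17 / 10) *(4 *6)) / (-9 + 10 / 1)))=-35 / 204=-0.17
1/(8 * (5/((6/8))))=3/160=0.02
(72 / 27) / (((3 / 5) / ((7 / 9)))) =280 / 81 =3.46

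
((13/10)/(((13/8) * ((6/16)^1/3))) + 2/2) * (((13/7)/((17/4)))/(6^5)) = 481/1156680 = 0.00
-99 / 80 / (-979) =9 / 7120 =0.00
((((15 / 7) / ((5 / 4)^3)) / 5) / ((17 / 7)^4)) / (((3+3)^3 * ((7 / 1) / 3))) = 392 / 31320375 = 0.00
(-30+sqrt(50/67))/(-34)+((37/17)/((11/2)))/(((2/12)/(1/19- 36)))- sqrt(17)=-300117/3553- sqrt(17)- 5 * sqrt(134)/2278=-88.62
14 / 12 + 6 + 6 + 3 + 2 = 109 / 6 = 18.17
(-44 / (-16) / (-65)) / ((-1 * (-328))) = -0.00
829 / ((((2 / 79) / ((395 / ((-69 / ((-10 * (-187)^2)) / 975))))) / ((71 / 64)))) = 104369510012714375 / 1472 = 70903199736898.35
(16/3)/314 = 8/471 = 0.02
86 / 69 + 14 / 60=1021 / 690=1.48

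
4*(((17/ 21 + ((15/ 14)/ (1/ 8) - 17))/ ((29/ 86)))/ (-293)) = 55040/ 178437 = 0.31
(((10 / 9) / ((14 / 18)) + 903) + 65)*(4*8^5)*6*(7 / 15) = 1778909184 / 5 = 355781836.80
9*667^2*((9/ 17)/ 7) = 36036009/ 119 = 302823.61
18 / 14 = 9 / 7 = 1.29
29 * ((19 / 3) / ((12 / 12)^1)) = 551 / 3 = 183.67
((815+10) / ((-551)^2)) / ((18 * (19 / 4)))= 550 / 17305257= 0.00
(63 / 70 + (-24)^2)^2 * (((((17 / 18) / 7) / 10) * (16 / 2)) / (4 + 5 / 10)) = 6984977 / 875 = 7982.83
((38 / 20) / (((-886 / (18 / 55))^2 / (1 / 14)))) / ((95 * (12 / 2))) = 27 / 831114515000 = 0.00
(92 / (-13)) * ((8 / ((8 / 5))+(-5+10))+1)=-1012 / 13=-77.85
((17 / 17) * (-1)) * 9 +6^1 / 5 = -39 / 5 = -7.80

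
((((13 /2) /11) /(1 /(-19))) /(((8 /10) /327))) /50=-80769 /880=-91.78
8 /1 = 8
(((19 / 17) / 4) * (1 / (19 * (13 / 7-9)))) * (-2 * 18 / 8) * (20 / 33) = 21 / 3740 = 0.01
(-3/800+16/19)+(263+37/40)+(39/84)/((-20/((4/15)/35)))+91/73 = 216945850717/815556000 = 266.01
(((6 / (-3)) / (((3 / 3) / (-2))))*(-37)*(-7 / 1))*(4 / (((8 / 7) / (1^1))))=3626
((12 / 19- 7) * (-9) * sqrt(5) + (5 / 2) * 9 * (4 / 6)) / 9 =5 / 3 + 121 * sqrt(5) / 19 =15.91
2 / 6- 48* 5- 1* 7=-740 / 3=-246.67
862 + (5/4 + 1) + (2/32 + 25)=14229/16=889.31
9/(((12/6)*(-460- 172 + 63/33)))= -99/13862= -0.01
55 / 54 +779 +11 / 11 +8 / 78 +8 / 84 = 3838897 / 4914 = 781.22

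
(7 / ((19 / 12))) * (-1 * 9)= -756 / 19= -39.79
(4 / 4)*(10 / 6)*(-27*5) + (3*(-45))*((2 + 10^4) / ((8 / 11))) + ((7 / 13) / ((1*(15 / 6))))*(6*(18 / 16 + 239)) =-482699343 / 260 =-1856535.93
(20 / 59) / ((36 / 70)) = 350 / 531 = 0.66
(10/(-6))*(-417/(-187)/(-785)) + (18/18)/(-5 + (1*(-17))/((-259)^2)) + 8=76858428563/9847654498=7.80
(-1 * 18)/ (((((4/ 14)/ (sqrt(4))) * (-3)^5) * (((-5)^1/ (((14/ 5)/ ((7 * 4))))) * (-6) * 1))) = 7/ 4050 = 0.00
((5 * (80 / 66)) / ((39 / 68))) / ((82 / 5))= 34000 / 52767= 0.64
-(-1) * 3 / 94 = 3 / 94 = 0.03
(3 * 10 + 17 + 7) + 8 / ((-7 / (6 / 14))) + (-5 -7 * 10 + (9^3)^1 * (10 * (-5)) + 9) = -1786662 / 49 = -36462.49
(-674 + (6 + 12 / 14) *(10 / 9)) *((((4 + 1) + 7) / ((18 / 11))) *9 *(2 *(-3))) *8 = 14777664 / 7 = 2111094.86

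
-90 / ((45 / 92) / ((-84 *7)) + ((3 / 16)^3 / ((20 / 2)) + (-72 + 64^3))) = -4154572800 / 12097746690269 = -0.00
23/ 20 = 1.15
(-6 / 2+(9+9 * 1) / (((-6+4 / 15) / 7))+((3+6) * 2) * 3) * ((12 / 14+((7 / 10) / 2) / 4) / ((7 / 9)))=371358 / 10535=35.25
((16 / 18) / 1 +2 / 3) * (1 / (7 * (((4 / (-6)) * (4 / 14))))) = -7 / 6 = -1.17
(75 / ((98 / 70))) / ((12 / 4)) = 125 / 7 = 17.86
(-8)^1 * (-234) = 1872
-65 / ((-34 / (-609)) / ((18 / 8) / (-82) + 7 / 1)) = -90530895 / 11152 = -8117.91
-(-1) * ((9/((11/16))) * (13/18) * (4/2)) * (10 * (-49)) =-101920/11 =-9265.45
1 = 1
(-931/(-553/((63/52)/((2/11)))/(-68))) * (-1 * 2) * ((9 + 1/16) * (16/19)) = 11957715/1027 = 11643.34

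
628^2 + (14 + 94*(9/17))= 6705612/17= 394447.76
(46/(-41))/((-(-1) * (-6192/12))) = 0.00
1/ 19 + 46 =875/ 19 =46.05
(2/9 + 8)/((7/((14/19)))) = 148/171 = 0.87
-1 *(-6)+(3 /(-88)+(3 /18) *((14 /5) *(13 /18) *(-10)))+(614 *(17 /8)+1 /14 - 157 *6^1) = 6077615 /16632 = 365.42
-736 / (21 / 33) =-8096 / 7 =-1156.57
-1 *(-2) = 2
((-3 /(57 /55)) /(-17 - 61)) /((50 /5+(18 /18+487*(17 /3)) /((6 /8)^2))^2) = 13365 /8709743404856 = 0.00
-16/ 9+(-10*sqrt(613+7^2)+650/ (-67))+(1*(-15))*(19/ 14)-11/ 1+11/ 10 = -10*sqrt(662)-880847/ 21105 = -299.03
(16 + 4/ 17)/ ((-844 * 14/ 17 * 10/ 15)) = -207/ 5908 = -0.04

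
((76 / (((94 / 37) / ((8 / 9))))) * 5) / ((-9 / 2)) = -112480 / 3807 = -29.55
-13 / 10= -1.30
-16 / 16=-1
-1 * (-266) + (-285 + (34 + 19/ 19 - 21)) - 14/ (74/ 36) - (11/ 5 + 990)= -185742/ 185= -1004.01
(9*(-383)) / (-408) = 1149 / 136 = 8.45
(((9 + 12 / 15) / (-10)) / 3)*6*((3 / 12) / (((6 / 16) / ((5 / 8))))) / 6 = -49 / 360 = -0.14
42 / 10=21 / 5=4.20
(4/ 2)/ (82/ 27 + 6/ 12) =108/ 191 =0.57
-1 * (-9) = 9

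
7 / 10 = 0.70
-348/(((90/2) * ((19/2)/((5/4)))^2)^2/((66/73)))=-7975/171241794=-0.00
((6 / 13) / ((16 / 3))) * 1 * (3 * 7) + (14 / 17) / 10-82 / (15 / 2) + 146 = 3632347 / 26520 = 136.97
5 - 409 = -404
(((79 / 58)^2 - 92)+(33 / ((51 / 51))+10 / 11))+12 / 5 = -9960677 / 185020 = -53.84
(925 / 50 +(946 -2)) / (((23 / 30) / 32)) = 924000 / 23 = 40173.91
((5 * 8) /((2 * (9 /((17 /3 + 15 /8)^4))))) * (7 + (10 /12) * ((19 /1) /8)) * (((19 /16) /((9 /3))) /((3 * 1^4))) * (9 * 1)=43945577389345 /573308928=76652.53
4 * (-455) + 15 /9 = -5455 /3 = -1818.33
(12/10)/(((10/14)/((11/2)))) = 9.24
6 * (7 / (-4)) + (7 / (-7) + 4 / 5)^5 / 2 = -32813 / 3125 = -10.50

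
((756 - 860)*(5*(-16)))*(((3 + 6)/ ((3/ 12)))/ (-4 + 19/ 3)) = 898560/ 7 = 128365.71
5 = 5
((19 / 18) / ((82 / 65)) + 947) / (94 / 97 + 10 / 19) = 2578369901 / 4067856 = 633.84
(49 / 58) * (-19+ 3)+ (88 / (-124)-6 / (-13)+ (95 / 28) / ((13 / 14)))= -10.11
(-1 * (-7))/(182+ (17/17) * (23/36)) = 252/6575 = 0.04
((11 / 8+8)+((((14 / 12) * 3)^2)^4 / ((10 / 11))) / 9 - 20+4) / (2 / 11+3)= 862.92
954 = 954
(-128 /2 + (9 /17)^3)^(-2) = 24137569 /98409572209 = 0.00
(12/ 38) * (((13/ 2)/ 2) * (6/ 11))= 117/ 209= 0.56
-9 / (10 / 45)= -40.50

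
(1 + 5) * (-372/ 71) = -2232/ 71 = -31.44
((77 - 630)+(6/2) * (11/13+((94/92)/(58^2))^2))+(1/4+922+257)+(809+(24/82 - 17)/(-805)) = 128455927643359049/89341427354816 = 1437.81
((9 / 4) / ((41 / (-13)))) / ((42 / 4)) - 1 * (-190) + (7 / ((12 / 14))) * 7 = 212752 / 861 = 247.10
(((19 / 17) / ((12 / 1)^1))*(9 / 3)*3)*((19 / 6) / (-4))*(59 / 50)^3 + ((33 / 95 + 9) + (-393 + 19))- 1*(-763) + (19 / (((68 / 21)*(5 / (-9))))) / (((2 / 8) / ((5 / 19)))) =498892105439 / 1292000000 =386.14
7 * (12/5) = 16.80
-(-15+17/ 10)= 133/ 10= 13.30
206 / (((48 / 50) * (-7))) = -2575 / 84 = -30.65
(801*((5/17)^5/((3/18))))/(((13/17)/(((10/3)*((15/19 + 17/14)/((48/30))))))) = 2565703125/44433172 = 57.74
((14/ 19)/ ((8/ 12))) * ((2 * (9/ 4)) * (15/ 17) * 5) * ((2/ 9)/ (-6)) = -525/ 646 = -0.81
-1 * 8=-8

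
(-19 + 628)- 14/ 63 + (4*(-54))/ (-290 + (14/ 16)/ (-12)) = 152760337/ 250623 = 609.52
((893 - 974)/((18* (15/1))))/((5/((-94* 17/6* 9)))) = 7191/50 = 143.82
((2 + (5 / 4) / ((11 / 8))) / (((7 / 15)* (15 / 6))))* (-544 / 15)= -34816 / 385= -90.43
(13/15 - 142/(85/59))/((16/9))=-54.96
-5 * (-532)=2660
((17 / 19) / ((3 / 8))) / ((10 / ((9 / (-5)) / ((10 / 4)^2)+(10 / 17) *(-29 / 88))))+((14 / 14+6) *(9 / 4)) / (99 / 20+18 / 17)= 222938594 / 88955625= 2.51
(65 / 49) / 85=13 / 833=0.02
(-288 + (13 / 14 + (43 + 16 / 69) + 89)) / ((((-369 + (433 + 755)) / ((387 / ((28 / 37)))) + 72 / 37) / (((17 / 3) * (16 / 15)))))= -95189530 / 360801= -263.83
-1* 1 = -1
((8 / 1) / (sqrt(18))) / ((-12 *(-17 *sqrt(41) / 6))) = 2 *sqrt(82) / 2091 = 0.01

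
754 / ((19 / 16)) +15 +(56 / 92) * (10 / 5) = 284559 / 437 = 651.16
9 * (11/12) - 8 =1/4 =0.25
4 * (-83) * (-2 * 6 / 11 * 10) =39840 / 11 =3621.82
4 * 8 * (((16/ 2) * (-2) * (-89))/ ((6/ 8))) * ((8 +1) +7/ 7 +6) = 2916352/ 3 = 972117.33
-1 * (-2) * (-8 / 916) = -4 / 229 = -0.02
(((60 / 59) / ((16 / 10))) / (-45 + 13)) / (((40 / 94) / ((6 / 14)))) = -2115 / 105728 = -0.02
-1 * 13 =-13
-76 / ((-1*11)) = 76 / 11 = 6.91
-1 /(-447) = 1 /447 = 0.00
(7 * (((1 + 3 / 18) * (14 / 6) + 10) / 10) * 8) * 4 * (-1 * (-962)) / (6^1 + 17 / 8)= 33741.37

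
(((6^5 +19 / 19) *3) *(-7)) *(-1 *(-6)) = -979902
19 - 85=-66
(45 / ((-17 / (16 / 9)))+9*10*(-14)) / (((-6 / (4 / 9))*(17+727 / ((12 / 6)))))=0.25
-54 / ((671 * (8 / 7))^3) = -9261 / 77340598016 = -0.00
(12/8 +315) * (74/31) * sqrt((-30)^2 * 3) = 702630 * sqrt(3)/31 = 39257.77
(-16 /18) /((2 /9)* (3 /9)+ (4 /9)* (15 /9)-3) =24 /59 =0.41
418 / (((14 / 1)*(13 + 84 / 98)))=209 / 97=2.15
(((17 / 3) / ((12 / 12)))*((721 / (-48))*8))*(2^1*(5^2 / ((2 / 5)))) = -1532125 / 18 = -85118.06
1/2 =0.50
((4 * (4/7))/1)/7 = 16/49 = 0.33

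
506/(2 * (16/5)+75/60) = 10120/153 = 66.14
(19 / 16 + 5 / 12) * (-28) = -539 / 12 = -44.92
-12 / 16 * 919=-2757 / 4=-689.25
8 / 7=1.14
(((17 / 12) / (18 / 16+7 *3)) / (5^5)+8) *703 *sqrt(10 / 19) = 4080.09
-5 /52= -0.10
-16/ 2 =-8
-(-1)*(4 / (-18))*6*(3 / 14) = -2 / 7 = -0.29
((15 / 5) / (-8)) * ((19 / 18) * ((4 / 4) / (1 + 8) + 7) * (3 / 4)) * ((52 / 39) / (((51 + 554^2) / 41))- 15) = 6401309 / 202149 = 31.67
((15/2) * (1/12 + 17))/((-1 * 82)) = -25/16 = -1.56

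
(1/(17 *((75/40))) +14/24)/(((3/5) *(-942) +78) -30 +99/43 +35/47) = -0.00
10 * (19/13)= 190/13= 14.62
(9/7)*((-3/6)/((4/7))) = -1.12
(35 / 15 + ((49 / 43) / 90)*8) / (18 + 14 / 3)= 4711 / 43860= 0.11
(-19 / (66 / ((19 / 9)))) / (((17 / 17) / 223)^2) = -17952169 / 594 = -30222.51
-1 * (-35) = 35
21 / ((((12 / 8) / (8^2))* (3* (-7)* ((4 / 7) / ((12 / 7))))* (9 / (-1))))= 128 / 9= 14.22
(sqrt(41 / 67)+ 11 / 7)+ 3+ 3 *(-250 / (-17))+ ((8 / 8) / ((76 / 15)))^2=sqrt(2747) / 67+ 33492919 / 687344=49.51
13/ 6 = 2.17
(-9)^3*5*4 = -14580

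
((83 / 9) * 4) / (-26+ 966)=83 / 2115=0.04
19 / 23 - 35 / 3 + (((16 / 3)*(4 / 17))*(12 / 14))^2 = -9461932 / 977109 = -9.68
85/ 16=5.31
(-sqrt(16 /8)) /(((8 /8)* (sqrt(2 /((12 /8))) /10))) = -5* sqrt(6) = -12.25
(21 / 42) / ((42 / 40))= 0.48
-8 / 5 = -1.60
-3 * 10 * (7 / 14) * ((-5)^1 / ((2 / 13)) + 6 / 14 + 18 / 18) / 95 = 1305 / 266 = 4.91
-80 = -80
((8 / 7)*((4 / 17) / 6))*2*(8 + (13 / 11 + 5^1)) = 1664 / 1309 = 1.27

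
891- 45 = 846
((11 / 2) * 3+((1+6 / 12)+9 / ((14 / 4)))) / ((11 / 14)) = 288 / 11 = 26.18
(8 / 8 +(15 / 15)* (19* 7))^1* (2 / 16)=67 / 4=16.75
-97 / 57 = -1.70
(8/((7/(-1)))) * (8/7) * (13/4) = -208/49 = -4.24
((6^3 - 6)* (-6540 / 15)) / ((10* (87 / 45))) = -137340 / 29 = -4735.86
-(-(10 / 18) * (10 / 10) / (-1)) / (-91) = 5 / 819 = 0.01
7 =7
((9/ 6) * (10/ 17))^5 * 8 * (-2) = -12150000/ 1419857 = -8.56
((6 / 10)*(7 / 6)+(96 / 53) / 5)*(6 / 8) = 1689 / 2120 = 0.80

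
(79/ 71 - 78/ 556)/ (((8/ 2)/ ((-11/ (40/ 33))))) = -6967059/ 3158080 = -2.21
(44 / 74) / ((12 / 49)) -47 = -9895 / 222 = -44.57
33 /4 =8.25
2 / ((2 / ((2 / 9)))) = 2 / 9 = 0.22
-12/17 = -0.71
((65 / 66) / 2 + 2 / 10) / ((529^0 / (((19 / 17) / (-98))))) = -0.01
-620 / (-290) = 62 / 29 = 2.14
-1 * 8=-8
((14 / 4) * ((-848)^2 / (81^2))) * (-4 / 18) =-5033728 / 59049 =-85.25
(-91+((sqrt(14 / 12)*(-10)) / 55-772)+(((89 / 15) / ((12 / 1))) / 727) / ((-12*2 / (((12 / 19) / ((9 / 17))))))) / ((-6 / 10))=5*sqrt(42) / 99+38622807073 / 26852472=1438.66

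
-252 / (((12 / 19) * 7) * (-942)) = 19 / 314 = 0.06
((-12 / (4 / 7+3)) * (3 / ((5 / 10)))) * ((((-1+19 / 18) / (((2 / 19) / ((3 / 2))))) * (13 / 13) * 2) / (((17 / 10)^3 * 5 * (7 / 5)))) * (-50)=228000 / 4913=46.41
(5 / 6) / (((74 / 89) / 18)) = 1335 / 74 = 18.04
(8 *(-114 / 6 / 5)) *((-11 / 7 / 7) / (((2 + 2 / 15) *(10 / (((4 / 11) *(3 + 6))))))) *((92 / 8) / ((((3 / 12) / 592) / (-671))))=-4686940368 / 245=-19130368.85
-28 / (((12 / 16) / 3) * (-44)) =28 / 11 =2.55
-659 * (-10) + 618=7208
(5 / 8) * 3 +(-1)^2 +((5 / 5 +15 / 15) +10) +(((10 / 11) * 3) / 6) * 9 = 1669 / 88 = 18.97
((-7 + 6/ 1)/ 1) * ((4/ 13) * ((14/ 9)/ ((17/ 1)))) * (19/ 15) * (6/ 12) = -532/ 29835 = -0.02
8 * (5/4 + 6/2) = 34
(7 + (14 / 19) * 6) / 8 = 217 / 152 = 1.43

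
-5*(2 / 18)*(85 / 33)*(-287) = 121975 / 297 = 410.69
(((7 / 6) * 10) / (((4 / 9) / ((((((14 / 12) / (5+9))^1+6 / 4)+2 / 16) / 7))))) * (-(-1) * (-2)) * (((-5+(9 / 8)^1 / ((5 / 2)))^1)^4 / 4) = -2811573401 / 2048000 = -1372.84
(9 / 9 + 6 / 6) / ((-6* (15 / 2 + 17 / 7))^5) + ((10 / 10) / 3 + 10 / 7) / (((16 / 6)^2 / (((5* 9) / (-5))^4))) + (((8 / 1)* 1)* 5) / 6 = 1632.27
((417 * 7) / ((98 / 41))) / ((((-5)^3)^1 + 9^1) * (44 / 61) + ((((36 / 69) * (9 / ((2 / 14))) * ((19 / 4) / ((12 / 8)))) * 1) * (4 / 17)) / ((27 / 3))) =-407780547 / 27030640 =-15.09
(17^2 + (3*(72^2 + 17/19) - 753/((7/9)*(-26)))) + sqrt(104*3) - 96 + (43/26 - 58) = 2*sqrt(78) + 27194705/1729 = 15746.24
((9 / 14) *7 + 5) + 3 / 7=139 / 14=9.93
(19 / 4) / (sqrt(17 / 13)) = 4.15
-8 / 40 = -1 / 5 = -0.20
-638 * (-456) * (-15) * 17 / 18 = -4121480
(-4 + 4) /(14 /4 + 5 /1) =0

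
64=64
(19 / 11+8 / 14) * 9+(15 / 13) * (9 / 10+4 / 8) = 22326 / 1001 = 22.30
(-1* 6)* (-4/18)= 4/3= 1.33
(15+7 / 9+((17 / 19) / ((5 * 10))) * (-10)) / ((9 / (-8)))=-106696 / 7695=-13.87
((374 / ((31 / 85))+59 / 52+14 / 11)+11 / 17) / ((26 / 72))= 2790420219 / 979693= 2848.26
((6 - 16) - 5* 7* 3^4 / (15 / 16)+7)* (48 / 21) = -6918.86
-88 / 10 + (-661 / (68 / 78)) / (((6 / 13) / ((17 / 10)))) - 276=-123101 / 40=-3077.52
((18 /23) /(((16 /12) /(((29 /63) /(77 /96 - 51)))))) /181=-4176 /140430479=-0.00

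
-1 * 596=-596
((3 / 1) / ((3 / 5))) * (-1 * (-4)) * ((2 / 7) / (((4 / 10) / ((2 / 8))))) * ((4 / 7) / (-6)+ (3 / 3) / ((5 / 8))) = 790 / 147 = 5.37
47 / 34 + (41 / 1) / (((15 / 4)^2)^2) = 2736239 / 1721250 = 1.59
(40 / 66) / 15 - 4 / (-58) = 314 / 2871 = 0.11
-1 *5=-5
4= 4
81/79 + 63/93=4170/2449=1.70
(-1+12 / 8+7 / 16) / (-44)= -15 / 704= -0.02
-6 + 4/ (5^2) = -146/ 25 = -5.84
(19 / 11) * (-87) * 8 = -13224 / 11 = -1202.18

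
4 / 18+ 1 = 11 / 9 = 1.22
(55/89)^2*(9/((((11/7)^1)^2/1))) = 11025/7921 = 1.39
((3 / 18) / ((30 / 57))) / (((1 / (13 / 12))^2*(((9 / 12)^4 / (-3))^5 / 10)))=-284778.74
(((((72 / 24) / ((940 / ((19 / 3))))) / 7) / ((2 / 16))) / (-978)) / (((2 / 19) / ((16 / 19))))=-152 / 804405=-0.00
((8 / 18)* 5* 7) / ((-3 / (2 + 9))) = -1540 / 27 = -57.04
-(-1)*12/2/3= 2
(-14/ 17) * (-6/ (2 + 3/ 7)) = 588/ 289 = 2.03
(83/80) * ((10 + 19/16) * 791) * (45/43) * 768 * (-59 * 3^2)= -168486803919/43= -3918297765.56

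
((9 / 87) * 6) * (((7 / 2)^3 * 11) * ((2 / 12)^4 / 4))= 3773 / 66816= 0.06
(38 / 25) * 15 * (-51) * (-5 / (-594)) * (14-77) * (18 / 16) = 61047 / 88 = 693.72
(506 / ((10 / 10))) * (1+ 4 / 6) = 2530 / 3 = 843.33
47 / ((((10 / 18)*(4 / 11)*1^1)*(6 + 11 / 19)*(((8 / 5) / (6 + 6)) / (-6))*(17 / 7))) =-5569641 / 8500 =-655.25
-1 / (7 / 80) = -80 / 7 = -11.43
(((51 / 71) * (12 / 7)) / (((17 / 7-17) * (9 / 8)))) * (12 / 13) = -64 / 923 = -0.07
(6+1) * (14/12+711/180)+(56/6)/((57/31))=139853/3420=40.89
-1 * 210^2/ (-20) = 2205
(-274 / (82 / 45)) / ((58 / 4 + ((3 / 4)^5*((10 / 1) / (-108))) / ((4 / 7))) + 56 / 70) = -28057600 / 2847737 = -9.85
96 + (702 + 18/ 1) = 816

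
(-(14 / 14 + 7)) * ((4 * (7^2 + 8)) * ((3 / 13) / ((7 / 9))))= -49248 / 91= -541.19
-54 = -54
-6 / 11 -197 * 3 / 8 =-6549 / 88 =-74.42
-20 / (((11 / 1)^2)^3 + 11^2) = -10 / 885841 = -0.00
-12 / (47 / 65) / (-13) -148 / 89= -1616 / 4183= -0.39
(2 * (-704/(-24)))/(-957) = -16/261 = -0.06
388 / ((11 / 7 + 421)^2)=4753 / 2187441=0.00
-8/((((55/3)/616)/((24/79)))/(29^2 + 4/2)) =-27191808/395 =-68840.02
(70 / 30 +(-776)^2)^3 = 5895751092700180375 / 27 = 218361151581488162.04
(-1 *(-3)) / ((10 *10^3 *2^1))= 3 / 20000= 0.00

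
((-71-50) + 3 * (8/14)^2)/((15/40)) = -47048/147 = -320.05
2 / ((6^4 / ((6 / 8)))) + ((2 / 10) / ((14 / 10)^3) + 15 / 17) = 4818311 / 5037984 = 0.96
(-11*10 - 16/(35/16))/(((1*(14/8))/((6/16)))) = -6159/245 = -25.14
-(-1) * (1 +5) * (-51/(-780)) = 51/130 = 0.39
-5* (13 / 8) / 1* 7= -455 / 8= -56.88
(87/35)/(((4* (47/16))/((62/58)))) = 372/1645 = 0.23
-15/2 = -7.50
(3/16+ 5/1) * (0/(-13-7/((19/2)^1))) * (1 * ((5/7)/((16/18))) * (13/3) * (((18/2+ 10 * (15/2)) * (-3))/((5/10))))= 0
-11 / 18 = -0.61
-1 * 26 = -26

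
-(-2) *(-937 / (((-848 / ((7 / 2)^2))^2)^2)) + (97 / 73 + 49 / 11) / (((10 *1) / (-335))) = -10297471051040342363 / 53150692088479744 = -193.74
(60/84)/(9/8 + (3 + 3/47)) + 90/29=209354/63945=3.27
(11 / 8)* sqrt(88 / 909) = 11* sqrt(2222) / 1212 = 0.43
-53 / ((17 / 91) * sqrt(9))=-4823 / 51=-94.57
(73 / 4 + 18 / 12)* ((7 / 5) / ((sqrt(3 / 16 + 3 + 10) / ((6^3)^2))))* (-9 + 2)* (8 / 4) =-361210752* sqrt(211) / 1055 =-4973354.73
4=4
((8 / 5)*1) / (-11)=-8 / 55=-0.15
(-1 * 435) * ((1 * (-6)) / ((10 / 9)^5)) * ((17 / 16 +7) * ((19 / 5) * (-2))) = -37774294839 / 400000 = -94435.74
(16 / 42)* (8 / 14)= 0.22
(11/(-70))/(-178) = 11/12460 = 0.00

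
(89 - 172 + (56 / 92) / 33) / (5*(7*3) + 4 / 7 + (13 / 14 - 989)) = 125966 / 1339635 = 0.09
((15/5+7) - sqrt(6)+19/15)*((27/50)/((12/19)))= 9633/1000 - 171*sqrt(6)/200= 7.54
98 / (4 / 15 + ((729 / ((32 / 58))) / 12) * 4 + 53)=3360 / 16927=0.20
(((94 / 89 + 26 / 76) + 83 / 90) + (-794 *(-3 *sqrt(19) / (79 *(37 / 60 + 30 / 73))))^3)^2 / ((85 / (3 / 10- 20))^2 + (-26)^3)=-1987928242748515441933740692640436659001210316316542961391849 / 7974824015193157250166704693470904975852460993740100- 86472218025052580612019398400 *sqrt(19) / 681601547701145283391131491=-249276052.87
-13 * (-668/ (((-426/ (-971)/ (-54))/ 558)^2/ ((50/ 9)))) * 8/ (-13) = -705969308674195200/ 5041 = -140045488727275.38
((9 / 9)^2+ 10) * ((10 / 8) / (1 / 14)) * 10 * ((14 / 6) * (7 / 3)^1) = 94325 / 9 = 10480.56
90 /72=1.25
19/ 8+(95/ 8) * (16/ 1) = 1539/ 8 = 192.38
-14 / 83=-0.17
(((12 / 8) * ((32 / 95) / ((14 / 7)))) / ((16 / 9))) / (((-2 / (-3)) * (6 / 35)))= 189 / 152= 1.24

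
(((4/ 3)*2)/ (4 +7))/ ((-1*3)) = -8/ 99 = -0.08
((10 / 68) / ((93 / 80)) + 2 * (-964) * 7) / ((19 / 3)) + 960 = -11724496 / 10013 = -1170.93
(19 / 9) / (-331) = -19 / 2979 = -0.01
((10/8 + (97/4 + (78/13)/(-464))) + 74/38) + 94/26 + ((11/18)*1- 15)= 8592643/515736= 16.66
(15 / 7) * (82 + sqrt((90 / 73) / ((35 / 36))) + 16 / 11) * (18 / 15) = 324 * sqrt(1022) / 3577 + 16524 / 77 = 217.49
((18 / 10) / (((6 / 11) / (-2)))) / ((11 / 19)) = -57 / 5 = -11.40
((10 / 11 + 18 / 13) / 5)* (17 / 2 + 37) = 1148 / 55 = 20.87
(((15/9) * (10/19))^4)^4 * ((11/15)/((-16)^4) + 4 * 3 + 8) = 91552785597741603851318359375/37249371164073009116574672003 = 2.46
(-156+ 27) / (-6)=43 / 2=21.50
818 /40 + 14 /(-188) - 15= 5053 /940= 5.38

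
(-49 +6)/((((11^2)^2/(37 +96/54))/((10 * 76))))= -86.56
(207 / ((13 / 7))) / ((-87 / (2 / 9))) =-322 / 1131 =-0.28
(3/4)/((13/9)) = 27/52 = 0.52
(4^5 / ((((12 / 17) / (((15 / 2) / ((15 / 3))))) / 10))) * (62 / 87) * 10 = 13491200 / 87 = 155071.26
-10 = -10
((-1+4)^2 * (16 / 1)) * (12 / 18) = 96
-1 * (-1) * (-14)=-14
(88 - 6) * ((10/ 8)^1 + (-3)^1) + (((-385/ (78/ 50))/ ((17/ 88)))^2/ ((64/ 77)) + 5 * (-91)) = 1962990.16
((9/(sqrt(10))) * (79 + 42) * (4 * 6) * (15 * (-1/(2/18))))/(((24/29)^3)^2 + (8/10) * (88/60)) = -3935157774156675 * sqrt(10)/16669293862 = -746526.01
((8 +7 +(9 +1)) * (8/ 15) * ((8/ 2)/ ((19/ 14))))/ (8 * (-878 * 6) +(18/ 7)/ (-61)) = -478240/ 512871921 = -0.00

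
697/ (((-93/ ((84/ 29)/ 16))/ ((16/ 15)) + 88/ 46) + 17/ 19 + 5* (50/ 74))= -1.47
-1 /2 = -0.50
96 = 96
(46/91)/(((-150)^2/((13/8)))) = 23/630000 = 0.00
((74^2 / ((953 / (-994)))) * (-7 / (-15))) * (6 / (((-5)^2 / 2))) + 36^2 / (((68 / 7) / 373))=98184524956 / 2025125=48483.19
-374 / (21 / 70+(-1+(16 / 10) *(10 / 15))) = -1020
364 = 364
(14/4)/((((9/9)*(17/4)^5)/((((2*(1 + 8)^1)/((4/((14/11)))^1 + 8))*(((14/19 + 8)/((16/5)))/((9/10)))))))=13014400/1052114037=0.01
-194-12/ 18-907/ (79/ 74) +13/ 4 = -986879/ 948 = -1041.01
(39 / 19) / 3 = 13 / 19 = 0.68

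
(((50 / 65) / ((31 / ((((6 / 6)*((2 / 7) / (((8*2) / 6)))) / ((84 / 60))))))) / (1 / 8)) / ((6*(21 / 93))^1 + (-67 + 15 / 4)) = -48 / 195559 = -0.00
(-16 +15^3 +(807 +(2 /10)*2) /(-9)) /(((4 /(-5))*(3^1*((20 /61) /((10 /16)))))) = -4487099 /1728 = -2596.70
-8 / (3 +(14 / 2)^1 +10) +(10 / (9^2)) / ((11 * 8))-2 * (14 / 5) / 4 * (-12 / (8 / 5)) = 180007 / 17820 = 10.10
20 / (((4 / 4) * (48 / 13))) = 65 / 12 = 5.42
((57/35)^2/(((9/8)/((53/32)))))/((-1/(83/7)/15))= -4764117/6860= -694.48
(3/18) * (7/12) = 7/72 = 0.10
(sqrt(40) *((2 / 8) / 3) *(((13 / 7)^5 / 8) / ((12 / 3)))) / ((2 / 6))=371293 *sqrt(10) / 1075648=1.09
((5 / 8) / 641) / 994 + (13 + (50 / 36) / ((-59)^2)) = 2076049229309 / 159691181328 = 13.00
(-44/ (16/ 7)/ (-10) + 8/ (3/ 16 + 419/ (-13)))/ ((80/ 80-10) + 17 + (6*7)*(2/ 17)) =1518593/ 11730400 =0.13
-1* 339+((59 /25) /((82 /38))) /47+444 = 5059496 /48175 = 105.02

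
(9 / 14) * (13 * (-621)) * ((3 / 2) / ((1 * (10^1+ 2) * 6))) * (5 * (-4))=121095 / 56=2162.41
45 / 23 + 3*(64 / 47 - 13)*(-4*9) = 1360863 / 1081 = 1258.89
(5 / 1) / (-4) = -5 / 4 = -1.25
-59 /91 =-0.65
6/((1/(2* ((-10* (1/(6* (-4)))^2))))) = -5/24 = -0.21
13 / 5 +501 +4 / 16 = 10077 / 20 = 503.85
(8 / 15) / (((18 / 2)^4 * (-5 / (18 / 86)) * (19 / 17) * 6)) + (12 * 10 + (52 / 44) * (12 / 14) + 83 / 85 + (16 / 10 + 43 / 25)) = 21981412584412 / 175417028325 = 125.31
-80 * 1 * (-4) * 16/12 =1280/3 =426.67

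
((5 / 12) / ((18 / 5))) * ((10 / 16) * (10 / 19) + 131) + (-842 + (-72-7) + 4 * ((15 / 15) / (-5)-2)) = -8341151 / 9120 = -914.60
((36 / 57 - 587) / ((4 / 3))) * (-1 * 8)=66846 / 19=3518.21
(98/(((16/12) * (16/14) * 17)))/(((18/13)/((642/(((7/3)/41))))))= 8383557/272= 30821.90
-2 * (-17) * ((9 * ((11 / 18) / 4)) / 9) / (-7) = -187 / 252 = -0.74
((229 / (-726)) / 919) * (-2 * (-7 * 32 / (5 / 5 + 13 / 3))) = -3206 / 111199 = -0.03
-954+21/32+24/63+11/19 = -12160037/12768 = -952.38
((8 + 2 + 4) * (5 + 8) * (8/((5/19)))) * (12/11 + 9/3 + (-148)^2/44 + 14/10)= 765794848/275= 2784708.54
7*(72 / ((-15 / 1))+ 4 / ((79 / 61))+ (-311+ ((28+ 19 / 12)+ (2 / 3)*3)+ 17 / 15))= -1858045 / 948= -1959.96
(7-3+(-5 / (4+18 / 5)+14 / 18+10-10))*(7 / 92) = 9863 / 31464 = 0.31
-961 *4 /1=-3844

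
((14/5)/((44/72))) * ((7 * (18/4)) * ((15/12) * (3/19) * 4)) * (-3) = -71442/209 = -341.83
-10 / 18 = -5 / 9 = -0.56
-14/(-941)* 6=84/941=0.09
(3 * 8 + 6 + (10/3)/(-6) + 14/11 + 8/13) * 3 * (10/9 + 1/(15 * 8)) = 250015/2376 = 105.23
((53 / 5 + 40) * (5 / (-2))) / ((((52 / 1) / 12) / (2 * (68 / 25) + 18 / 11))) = -206.58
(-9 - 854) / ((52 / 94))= -40561 / 26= -1560.04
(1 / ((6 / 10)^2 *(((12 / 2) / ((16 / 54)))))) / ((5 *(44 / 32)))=0.02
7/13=0.54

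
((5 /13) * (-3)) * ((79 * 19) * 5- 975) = -97950 /13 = -7534.62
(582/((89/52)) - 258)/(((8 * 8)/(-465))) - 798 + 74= -3759667/2848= -1320.11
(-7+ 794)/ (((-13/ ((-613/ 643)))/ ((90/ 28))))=185.51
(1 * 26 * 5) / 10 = 13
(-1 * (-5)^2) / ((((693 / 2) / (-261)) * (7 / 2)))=2900 / 539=5.38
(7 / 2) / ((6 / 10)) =35 / 6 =5.83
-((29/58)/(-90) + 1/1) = -179/180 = -0.99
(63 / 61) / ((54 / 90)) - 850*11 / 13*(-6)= 3423465 / 793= 4317.11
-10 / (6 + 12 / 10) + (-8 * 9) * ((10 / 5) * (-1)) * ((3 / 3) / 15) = 739 / 90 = 8.21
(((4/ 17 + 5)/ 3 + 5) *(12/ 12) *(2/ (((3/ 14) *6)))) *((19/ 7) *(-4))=-52288/ 459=-113.92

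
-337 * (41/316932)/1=-13817/316932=-0.04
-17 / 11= -1.55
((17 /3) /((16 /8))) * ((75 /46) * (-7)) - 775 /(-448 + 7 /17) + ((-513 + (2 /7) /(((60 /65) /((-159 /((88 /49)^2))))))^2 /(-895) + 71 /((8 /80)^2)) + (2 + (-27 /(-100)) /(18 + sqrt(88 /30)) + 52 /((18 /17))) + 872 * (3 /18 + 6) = 12186.06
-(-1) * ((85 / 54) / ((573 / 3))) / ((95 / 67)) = 1139 / 195966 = 0.01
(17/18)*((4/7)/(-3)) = -34/189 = -0.18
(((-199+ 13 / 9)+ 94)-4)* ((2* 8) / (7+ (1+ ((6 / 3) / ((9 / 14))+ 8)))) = -3872 / 43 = -90.05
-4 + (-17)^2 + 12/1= 297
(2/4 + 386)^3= 57736239.62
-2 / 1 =-2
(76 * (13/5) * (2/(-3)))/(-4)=494/15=32.93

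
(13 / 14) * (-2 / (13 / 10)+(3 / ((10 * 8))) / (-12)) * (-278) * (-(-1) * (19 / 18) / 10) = 16936733 / 403200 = 42.01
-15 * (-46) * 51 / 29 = 35190 / 29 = 1213.45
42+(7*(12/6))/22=469/11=42.64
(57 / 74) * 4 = 114 / 37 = 3.08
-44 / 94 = -22 / 47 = -0.47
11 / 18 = 0.61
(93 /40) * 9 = 837 /40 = 20.92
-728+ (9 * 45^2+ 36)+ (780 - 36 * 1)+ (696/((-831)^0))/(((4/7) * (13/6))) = 244909/13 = 18839.15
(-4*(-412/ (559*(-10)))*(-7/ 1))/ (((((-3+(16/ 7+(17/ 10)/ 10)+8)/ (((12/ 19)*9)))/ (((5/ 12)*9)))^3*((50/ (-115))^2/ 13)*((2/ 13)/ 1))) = 903823160065371000000/ 41926745185542083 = 21557.20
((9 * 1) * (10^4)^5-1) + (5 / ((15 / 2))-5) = 2699999999999999999984 / 3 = 899999999999999999994.67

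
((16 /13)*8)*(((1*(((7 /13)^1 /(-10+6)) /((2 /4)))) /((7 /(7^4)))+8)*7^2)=-6877248 /169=-40693.78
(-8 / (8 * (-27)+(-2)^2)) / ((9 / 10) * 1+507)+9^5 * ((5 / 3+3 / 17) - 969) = -261343960837985 / 4576179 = -57109645.59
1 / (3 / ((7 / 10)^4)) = 2401 / 30000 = 0.08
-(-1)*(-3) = -3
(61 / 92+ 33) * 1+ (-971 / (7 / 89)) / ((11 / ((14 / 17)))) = -15321957 / 17204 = -890.60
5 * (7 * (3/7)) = 15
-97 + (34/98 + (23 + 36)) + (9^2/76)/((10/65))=-228843/7448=-30.73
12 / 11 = 1.09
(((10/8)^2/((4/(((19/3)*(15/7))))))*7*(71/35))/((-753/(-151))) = 5092475/337344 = 15.10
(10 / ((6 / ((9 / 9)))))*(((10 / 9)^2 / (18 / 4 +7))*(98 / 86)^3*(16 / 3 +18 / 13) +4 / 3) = 69335638660 / 17330220297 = 4.00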